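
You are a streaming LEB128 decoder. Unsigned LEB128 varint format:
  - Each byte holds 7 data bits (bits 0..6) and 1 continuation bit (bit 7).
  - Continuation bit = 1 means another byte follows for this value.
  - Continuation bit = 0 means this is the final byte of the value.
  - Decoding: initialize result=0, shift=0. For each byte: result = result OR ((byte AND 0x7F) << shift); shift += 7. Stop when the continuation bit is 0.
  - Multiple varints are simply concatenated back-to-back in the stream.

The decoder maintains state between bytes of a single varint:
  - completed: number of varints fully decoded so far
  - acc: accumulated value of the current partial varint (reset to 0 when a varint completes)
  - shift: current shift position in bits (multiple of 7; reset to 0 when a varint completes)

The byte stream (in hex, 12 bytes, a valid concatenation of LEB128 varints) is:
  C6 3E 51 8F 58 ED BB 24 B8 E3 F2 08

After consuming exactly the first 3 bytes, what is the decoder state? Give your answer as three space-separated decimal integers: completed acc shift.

byte[0]=0xC6 cont=1 payload=0x46: acc |= 70<<0 -> completed=0 acc=70 shift=7
byte[1]=0x3E cont=0 payload=0x3E: varint #1 complete (value=8006); reset -> completed=1 acc=0 shift=0
byte[2]=0x51 cont=0 payload=0x51: varint #2 complete (value=81); reset -> completed=2 acc=0 shift=0

Answer: 2 0 0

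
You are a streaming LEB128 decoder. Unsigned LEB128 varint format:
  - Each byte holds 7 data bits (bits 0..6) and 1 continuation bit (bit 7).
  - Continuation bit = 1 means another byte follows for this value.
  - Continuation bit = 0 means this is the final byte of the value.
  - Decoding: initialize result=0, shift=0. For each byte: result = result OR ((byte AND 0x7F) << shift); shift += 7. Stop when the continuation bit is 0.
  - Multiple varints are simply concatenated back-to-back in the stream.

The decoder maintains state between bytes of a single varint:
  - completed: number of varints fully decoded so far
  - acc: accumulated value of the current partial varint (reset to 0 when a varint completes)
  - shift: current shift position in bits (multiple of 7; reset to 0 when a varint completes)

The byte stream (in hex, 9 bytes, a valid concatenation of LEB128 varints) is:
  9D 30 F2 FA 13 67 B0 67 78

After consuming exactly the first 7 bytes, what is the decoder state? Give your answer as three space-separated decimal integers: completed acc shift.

Answer: 3 48 7

Derivation:
byte[0]=0x9D cont=1 payload=0x1D: acc |= 29<<0 -> completed=0 acc=29 shift=7
byte[1]=0x30 cont=0 payload=0x30: varint #1 complete (value=6173); reset -> completed=1 acc=0 shift=0
byte[2]=0xF2 cont=1 payload=0x72: acc |= 114<<0 -> completed=1 acc=114 shift=7
byte[3]=0xFA cont=1 payload=0x7A: acc |= 122<<7 -> completed=1 acc=15730 shift=14
byte[4]=0x13 cont=0 payload=0x13: varint #2 complete (value=327026); reset -> completed=2 acc=0 shift=0
byte[5]=0x67 cont=0 payload=0x67: varint #3 complete (value=103); reset -> completed=3 acc=0 shift=0
byte[6]=0xB0 cont=1 payload=0x30: acc |= 48<<0 -> completed=3 acc=48 shift=7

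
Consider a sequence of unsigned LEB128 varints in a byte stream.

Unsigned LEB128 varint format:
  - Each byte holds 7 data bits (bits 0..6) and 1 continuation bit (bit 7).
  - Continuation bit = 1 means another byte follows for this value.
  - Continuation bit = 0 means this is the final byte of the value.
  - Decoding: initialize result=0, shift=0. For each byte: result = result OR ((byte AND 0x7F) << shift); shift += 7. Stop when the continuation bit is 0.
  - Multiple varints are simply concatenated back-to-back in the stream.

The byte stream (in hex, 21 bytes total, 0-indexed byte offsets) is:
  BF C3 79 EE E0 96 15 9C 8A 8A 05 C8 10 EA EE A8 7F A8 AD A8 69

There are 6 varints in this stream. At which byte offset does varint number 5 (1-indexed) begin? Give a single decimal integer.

Answer: 13

Derivation:
  byte[0]=0xBF cont=1 payload=0x3F=63: acc |= 63<<0 -> acc=63 shift=7
  byte[1]=0xC3 cont=1 payload=0x43=67: acc |= 67<<7 -> acc=8639 shift=14
  byte[2]=0x79 cont=0 payload=0x79=121: acc |= 121<<14 -> acc=1991103 shift=21 [end]
Varint 1: bytes[0:3] = BF C3 79 -> value 1991103 (3 byte(s))
  byte[3]=0xEE cont=1 payload=0x6E=110: acc |= 110<<0 -> acc=110 shift=7
  byte[4]=0xE0 cont=1 payload=0x60=96: acc |= 96<<7 -> acc=12398 shift=14
  byte[5]=0x96 cont=1 payload=0x16=22: acc |= 22<<14 -> acc=372846 shift=21
  byte[6]=0x15 cont=0 payload=0x15=21: acc |= 21<<21 -> acc=44413038 shift=28 [end]
Varint 2: bytes[3:7] = EE E0 96 15 -> value 44413038 (4 byte(s))
  byte[7]=0x9C cont=1 payload=0x1C=28: acc |= 28<<0 -> acc=28 shift=7
  byte[8]=0x8A cont=1 payload=0x0A=10: acc |= 10<<7 -> acc=1308 shift=14
  byte[9]=0x8A cont=1 payload=0x0A=10: acc |= 10<<14 -> acc=165148 shift=21
  byte[10]=0x05 cont=0 payload=0x05=5: acc |= 5<<21 -> acc=10650908 shift=28 [end]
Varint 3: bytes[7:11] = 9C 8A 8A 05 -> value 10650908 (4 byte(s))
  byte[11]=0xC8 cont=1 payload=0x48=72: acc |= 72<<0 -> acc=72 shift=7
  byte[12]=0x10 cont=0 payload=0x10=16: acc |= 16<<7 -> acc=2120 shift=14 [end]
Varint 4: bytes[11:13] = C8 10 -> value 2120 (2 byte(s))
  byte[13]=0xEA cont=1 payload=0x6A=106: acc |= 106<<0 -> acc=106 shift=7
  byte[14]=0xEE cont=1 payload=0x6E=110: acc |= 110<<7 -> acc=14186 shift=14
  byte[15]=0xA8 cont=1 payload=0x28=40: acc |= 40<<14 -> acc=669546 shift=21
  byte[16]=0x7F cont=0 payload=0x7F=127: acc |= 127<<21 -> acc=267007850 shift=28 [end]
Varint 5: bytes[13:17] = EA EE A8 7F -> value 267007850 (4 byte(s))
  byte[17]=0xA8 cont=1 payload=0x28=40: acc |= 40<<0 -> acc=40 shift=7
  byte[18]=0xAD cont=1 payload=0x2D=45: acc |= 45<<7 -> acc=5800 shift=14
  byte[19]=0xA8 cont=1 payload=0x28=40: acc |= 40<<14 -> acc=661160 shift=21
  byte[20]=0x69 cont=0 payload=0x69=105: acc |= 105<<21 -> acc=220862120 shift=28 [end]
Varint 6: bytes[17:21] = A8 AD A8 69 -> value 220862120 (4 byte(s))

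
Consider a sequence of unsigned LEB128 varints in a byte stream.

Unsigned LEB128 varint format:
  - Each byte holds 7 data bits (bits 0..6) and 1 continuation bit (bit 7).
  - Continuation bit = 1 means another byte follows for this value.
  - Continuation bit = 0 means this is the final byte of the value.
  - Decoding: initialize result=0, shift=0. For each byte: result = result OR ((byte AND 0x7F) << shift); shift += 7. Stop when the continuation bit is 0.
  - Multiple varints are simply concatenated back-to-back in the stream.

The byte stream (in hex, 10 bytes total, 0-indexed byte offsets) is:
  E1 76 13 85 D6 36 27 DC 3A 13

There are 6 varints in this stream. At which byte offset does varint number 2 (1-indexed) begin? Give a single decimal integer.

Answer: 2

Derivation:
  byte[0]=0xE1 cont=1 payload=0x61=97: acc |= 97<<0 -> acc=97 shift=7
  byte[1]=0x76 cont=0 payload=0x76=118: acc |= 118<<7 -> acc=15201 shift=14 [end]
Varint 1: bytes[0:2] = E1 76 -> value 15201 (2 byte(s))
  byte[2]=0x13 cont=0 payload=0x13=19: acc |= 19<<0 -> acc=19 shift=7 [end]
Varint 2: bytes[2:3] = 13 -> value 19 (1 byte(s))
  byte[3]=0x85 cont=1 payload=0x05=5: acc |= 5<<0 -> acc=5 shift=7
  byte[4]=0xD6 cont=1 payload=0x56=86: acc |= 86<<7 -> acc=11013 shift=14
  byte[5]=0x36 cont=0 payload=0x36=54: acc |= 54<<14 -> acc=895749 shift=21 [end]
Varint 3: bytes[3:6] = 85 D6 36 -> value 895749 (3 byte(s))
  byte[6]=0x27 cont=0 payload=0x27=39: acc |= 39<<0 -> acc=39 shift=7 [end]
Varint 4: bytes[6:7] = 27 -> value 39 (1 byte(s))
  byte[7]=0xDC cont=1 payload=0x5C=92: acc |= 92<<0 -> acc=92 shift=7
  byte[8]=0x3A cont=0 payload=0x3A=58: acc |= 58<<7 -> acc=7516 shift=14 [end]
Varint 5: bytes[7:9] = DC 3A -> value 7516 (2 byte(s))
  byte[9]=0x13 cont=0 payload=0x13=19: acc |= 19<<0 -> acc=19 shift=7 [end]
Varint 6: bytes[9:10] = 13 -> value 19 (1 byte(s))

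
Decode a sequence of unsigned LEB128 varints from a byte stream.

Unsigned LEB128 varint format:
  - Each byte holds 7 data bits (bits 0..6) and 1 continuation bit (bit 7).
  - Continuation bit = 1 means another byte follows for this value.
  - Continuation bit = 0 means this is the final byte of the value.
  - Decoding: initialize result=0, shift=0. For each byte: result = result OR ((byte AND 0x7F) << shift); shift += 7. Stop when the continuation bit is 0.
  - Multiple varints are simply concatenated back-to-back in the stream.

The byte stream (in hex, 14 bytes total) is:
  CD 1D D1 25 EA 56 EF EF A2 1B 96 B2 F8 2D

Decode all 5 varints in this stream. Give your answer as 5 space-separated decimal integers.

Answer: 3789 4817 11114 57194479 96344342

Derivation:
  byte[0]=0xCD cont=1 payload=0x4D=77: acc |= 77<<0 -> acc=77 shift=7
  byte[1]=0x1D cont=0 payload=0x1D=29: acc |= 29<<7 -> acc=3789 shift=14 [end]
Varint 1: bytes[0:2] = CD 1D -> value 3789 (2 byte(s))
  byte[2]=0xD1 cont=1 payload=0x51=81: acc |= 81<<0 -> acc=81 shift=7
  byte[3]=0x25 cont=0 payload=0x25=37: acc |= 37<<7 -> acc=4817 shift=14 [end]
Varint 2: bytes[2:4] = D1 25 -> value 4817 (2 byte(s))
  byte[4]=0xEA cont=1 payload=0x6A=106: acc |= 106<<0 -> acc=106 shift=7
  byte[5]=0x56 cont=0 payload=0x56=86: acc |= 86<<7 -> acc=11114 shift=14 [end]
Varint 3: bytes[4:6] = EA 56 -> value 11114 (2 byte(s))
  byte[6]=0xEF cont=1 payload=0x6F=111: acc |= 111<<0 -> acc=111 shift=7
  byte[7]=0xEF cont=1 payload=0x6F=111: acc |= 111<<7 -> acc=14319 shift=14
  byte[8]=0xA2 cont=1 payload=0x22=34: acc |= 34<<14 -> acc=571375 shift=21
  byte[9]=0x1B cont=0 payload=0x1B=27: acc |= 27<<21 -> acc=57194479 shift=28 [end]
Varint 4: bytes[6:10] = EF EF A2 1B -> value 57194479 (4 byte(s))
  byte[10]=0x96 cont=1 payload=0x16=22: acc |= 22<<0 -> acc=22 shift=7
  byte[11]=0xB2 cont=1 payload=0x32=50: acc |= 50<<7 -> acc=6422 shift=14
  byte[12]=0xF8 cont=1 payload=0x78=120: acc |= 120<<14 -> acc=1972502 shift=21
  byte[13]=0x2D cont=0 payload=0x2D=45: acc |= 45<<21 -> acc=96344342 shift=28 [end]
Varint 5: bytes[10:14] = 96 B2 F8 2D -> value 96344342 (4 byte(s))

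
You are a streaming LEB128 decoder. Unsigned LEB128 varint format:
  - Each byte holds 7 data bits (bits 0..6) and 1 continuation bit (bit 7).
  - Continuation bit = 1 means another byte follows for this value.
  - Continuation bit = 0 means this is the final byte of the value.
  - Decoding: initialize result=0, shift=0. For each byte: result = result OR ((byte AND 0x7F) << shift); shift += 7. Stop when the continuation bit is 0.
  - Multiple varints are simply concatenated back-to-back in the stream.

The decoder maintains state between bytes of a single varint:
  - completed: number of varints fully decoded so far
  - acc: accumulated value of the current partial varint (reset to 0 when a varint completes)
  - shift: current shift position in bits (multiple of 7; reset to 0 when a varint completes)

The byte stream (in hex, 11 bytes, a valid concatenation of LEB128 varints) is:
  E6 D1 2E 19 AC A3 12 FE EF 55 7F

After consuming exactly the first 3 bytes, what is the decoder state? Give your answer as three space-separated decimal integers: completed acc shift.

byte[0]=0xE6 cont=1 payload=0x66: acc |= 102<<0 -> completed=0 acc=102 shift=7
byte[1]=0xD1 cont=1 payload=0x51: acc |= 81<<7 -> completed=0 acc=10470 shift=14
byte[2]=0x2E cont=0 payload=0x2E: varint #1 complete (value=764134); reset -> completed=1 acc=0 shift=0

Answer: 1 0 0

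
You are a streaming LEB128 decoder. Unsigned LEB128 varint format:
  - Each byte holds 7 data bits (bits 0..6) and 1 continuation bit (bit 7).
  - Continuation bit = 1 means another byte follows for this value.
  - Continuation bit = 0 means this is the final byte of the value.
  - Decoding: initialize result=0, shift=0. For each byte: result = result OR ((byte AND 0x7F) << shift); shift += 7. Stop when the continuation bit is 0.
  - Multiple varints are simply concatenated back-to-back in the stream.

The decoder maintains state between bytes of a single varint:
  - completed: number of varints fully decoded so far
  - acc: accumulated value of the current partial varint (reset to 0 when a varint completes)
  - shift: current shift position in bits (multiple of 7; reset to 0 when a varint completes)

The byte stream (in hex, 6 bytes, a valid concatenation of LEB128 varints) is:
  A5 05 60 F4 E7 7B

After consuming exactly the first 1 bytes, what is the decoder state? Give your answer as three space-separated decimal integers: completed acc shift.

Answer: 0 37 7

Derivation:
byte[0]=0xA5 cont=1 payload=0x25: acc |= 37<<0 -> completed=0 acc=37 shift=7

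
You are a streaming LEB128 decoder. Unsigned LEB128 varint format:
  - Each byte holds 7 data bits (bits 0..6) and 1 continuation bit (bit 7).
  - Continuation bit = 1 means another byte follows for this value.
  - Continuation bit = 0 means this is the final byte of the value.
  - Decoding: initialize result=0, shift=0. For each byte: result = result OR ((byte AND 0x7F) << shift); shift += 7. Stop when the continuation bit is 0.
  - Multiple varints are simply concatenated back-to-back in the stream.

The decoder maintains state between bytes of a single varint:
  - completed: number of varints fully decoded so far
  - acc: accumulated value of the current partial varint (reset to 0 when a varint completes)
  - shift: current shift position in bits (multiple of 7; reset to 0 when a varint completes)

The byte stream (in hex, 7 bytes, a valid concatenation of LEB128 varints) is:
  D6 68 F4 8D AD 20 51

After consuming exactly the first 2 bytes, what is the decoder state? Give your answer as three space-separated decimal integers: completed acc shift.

Answer: 1 0 0

Derivation:
byte[0]=0xD6 cont=1 payload=0x56: acc |= 86<<0 -> completed=0 acc=86 shift=7
byte[1]=0x68 cont=0 payload=0x68: varint #1 complete (value=13398); reset -> completed=1 acc=0 shift=0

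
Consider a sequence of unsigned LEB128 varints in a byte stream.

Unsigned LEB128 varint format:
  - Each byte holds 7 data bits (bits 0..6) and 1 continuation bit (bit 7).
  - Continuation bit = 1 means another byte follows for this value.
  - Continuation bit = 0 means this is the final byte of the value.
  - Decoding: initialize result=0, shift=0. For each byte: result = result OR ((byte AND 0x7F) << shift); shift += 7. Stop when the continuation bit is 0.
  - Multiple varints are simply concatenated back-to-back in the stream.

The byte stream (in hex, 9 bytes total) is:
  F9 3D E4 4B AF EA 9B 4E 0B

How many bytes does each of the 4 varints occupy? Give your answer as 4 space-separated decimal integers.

  byte[0]=0xF9 cont=1 payload=0x79=121: acc |= 121<<0 -> acc=121 shift=7
  byte[1]=0x3D cont=0 payload=0x3D=61: acc |= 61<<7 -> acc=7929 shift=14 [end]
Varint 1: bytes[0:2] = F9 3D -> value 7929 (2 byte(s))
  byte[2]=0xE4 cont=1 payload=0x64=100: acc |= 100<<0 -> acc=100 shift=7
  byte[3]=0x4B cont=0 payload=0x4B=75: acc |= 75<<7 -> acc=9700 shift=14 [end]
Varint 2: bytes[2:4] = E4 4B -> value 9700 (2 byte(s))
  byte[4]=0xAF cont=1 payload=0x2F=47: acc |= 47<<0 -> acc=47 shift=7
  byte[5]=0xEA cont=1 payload=0x6A=106: acc |= 106<<7 -> acc=13615 shift=14
  byte[6]=0x9B cont=1 payload=0x1B=27: acc |= 27<<14 -> acc=455983 shift=21
  byte[7]=0x4E cont=0 payload=0x4E=78: acc |= 78<<21 -> acc=164033839 shift=28 [end]
Varint 3: bytes[4:8] = AF EA 9B 4E -> value 164033839 (4 byte(s))
  byte[8]=0x0B cont=0 payload=0x0B=11: acc |= 11<<0 -> acc=11 shift=7 [end]
Varint 4: bytes[8:9] = 0B -> value 11 (1 byte(s))

Answer: 2 2 4 1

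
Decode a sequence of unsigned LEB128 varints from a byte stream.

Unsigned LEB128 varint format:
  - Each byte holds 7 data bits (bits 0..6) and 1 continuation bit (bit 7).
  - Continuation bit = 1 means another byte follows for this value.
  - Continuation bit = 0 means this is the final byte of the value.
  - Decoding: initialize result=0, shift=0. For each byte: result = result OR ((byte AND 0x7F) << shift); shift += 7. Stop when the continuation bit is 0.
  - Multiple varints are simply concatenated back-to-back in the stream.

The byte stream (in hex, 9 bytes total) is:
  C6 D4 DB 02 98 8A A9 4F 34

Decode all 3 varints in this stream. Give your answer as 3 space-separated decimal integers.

  byte[0]=0xC6 cont=1 payload=0x46=70: acc |= 70<<0 -> acc=70 shift=7
  byte[1]=0xD4 cont=1 payload=0x54=84: acc |= 84<<7 -> acc=10822 shift=14
  byte[2]=0xDB cont=1 payload=0x5B=91: acc |= 91<<14 -> acc=1501766 shift=21
  byte[3]=0x02 cont=0 payload=0x02=2: acc |= 2<<21 -> acc=5696070 shift=28 [end]
Varint 1: bytes[0:4] = C6 D4 DB 02 -> value 5696070 (4 byte(s))
  byte[4]=0x98 cont=1 payload=0x18=24: acc |= 24<<0 -> acc=24 shift=7
  byte[5]=0x8A cont=1 payload=0x0A=10: acc |= 10<<7 -> acc=1304 shift=14
  byte[6]=0xA9 cont=1 payload=0x29=41: acc |= 41<<14 -> acc=673048 shift=21
  byte[7]=0x4F cont=0 payload=0x4F=79: acc |= 79<<21 -> acc=166348056 shift=28 [end]
Varint 2: bytes[4:8] = 98 8A A9 4F -> value 166348056 (4 byte(s))
  byte[8]=0x34 cont=0 payload=0x34=52: acc |= 52<<0 -> acc=52 shift=7 [end]
Varint 3: bytes[8:9] = 34 -> value 52 (1 byte(s))

Answer: 5696070 166348056 52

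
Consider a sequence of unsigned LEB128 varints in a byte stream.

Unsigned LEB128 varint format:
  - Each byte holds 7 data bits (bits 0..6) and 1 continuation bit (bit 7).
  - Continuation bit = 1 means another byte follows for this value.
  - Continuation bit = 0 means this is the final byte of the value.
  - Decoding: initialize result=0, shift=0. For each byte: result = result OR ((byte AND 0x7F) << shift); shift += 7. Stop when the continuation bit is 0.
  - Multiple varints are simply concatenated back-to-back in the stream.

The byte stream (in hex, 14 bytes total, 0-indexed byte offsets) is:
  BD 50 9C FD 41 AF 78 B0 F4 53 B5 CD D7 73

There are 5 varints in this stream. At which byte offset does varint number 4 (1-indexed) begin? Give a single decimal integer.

  byte[0]=0xBD cont=1 payload=0x3D=61: acc |= 61<<0 -> acc=61 shift=7
  byte[1]=0x50 cont=0 payload=0x50=80: acc |= 80<<7 -> acc=10301 shift=14 [end]
Varint 1: bytes[0:2] = BD 50 -> value 10301 (2 byte(s))
  byte[2]=0x9C cont=1 payload=0x1C=28: acc |= 28<<0 -> acc=28 shift=7
  byte[3]=0xFD cont=1 payload=0x7D=125: acc |= 125<<7 -> acc=16028 shift=14
  byte[4]=0x41 cont=0 payload=0x41=65: acc |= 65<<14 -> acc=1080988 shift=21 [end]
Varint 2: bytes[2:5] = 9C FD 41 -> value 1080988 (3 byte(s))
  byte[5]=0xAF cont=1 payload=0x2F=47: acc |= 47<<0 -> acc=47 shift=7
  byte[6]=0x78 cont=0 payload=0x78=120: acc |= 120<<7 -> acc=15407 shift=14 [end]
Varint 3: bytes[5:7] = AF 78 -> value 15407 (2 byte(s))
  byte[7]=0xB0 cont=1 payload=0x30=48: acc |= 48<<0 -> acc=48 shift=7
  byte[8]=0xF4 cont=1 payload=0x74=116: acc |= 116<<7 -> acc=14896 shift=14
  byte[9]=0x53 cont=0 payload=0x53=83: acc |= 83<<14 -> acc=1374768 shift=21 [end]
Varint 4: bytes[7:10] = B0 F4 53 -> value 1374768 (3 byte(s))
  byte[10]=0xB5 cont=1 payload=0x35=53: acc |= 53<<0 -> acc=53 shift=7
  byte[11]=0xCD cont=1 payload=0x4D=77: acc |= 77<<7 -> acc=9909 shift=14
  byte[12]=0xD7 cont=1 payload=0x57=87: acc |= 87<<14 -> acc=1435317 shift=21
  byte[13]=0x73 cont=0 payload=0x73=115: acc |= 115<<21 -> acc=242607797 shift=28 [end]
Varint 5: bytes[10:14] = B5 CD D7 73 -> value 242607797 (4 byte(s))

Answer: 7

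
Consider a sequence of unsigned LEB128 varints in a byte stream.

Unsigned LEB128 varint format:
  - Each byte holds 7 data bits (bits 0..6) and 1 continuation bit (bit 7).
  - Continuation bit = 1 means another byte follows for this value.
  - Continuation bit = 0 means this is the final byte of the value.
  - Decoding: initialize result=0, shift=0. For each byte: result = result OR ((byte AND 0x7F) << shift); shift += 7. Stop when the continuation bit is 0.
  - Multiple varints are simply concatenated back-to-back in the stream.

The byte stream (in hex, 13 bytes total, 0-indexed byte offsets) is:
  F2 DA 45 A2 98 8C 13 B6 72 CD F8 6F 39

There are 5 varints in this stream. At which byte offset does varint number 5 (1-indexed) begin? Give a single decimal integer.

  byte[0]=0xF2 cont=1 payload=0x72=114: acc |= 114<<0 -> acc=114 shift=7
  byte[1]=0xDA cont=1 payload=0x5A=90: acc |= 90<<7 -> acc=11634 shift=14
  byte[2]=0x45 cont=0 payload=0x45=69: acc |= 69<<14 -> acc=1142130 shift=21 [end]
Varint 1: bytes[0:3] = F2 DA 45 -> value 1142130 (3 byte(s))
  byte[3]=0xA2 cont=1 payload=0x22=34: acc |= 34<<0 -> acc=34 shift=7
  byte[4]=0x98 cont=1 payload=0x18=24: acc |= 24<<7 -> acc=3106 shift=14
  byte[5]=0x8C cont=1 payload=0x0C=12: acc |= 12<<14 -> acc=199714 shift=21
  byte[6]=0x13 cont=0 payload=0x13=19: acc |= 19<<21 -> acc=40045602 shift=28 [end]
Varint 2: bytes[3:7] = A2 98 8C 13 -> value 40045602 (4 byte(s))
  byte[7]=0xB6 cont=1 payload=0x36=54: acc |= 54<<0 -> acc=54 shift=7
  byte[8]=0x72 cont=0 payload=0x72=114: acc |= 114<<7 -> acc=14646 shift=14 [end]
Varint 3: bytes[7:9] = B6 72 -> value 14646 (2 byte(s))
  byte[9]=0xCD cont=1 payload=0x4D=77: acc |= 77<<0 -> acc=77 shift=7
  byte[10]=0xF8 cont=1 payload=0x78=120: acc |= 120<<7 -> acc=15437 shift=14
  byte[11]=0x6F cont=0 payload=0x6F=111: acc |= 111<<14 -> acc=1834061 shift=21 [end]
Varint 4: bytes[9:12] = CD F8 6F -> value 1834061 (3 byte(s))
  byte[12]=0x39 cont=0 payload=0x39=57: acc |= 57<<0 -> acc=57 shift=7 [end]
Varint 5: bytes[12:13] = 39 -> value 57 (1 byte(s))

Answer: 12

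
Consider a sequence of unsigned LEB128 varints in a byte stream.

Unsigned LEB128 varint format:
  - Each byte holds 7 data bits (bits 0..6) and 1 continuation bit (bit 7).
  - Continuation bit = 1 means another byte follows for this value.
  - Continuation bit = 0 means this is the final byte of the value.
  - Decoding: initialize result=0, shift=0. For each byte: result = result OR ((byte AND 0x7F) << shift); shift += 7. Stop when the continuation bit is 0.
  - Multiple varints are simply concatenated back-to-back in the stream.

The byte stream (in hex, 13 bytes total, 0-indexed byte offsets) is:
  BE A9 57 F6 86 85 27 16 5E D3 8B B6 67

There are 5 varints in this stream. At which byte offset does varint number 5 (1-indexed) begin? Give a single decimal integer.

Answer: 9

Derivation:
  byte[0]=0xBE cont=1 payload=0x3E=62: acc |= 62<<0 -> acc=62 shift=7
  byte[1]=0xA9 cont=1 payload=0x29=41: acc |= 41<<7 -> acc=5310 shift=14
  byte[2]=0x57 cont=0 payload=0x57=87: acc |= 87<<14 -> acc=1430718 shift=21 [end]
Varint 1: bytes[0:3] = BE A9 57 -> value 1430718 (3 byte(s))
  byte[3]=0xF6 cont=1 payload=0x76=118: acc |= 118<<0 -> acc=118 shift=7
  byte[4]=0x86 cont=1 payload=0x06=6: acc |= 6<<7 -> acc=886 shift=14
  byte[5]=0x85 cont=1 payload=0x05=5: acc |= 5<<14 -> acc=82806 shift=21
  byte[6]=0x27 cont=0 payload=0x27=39: acc |= 39<<21 -> acc=81871734 shift=28 [end]
Varint 2: bytes[3:7] = F6 86 85 27 -> value 81871734 (4 byte(s))
  byte[7]=0x16 cont=0 payload=0x16=22: acc |= 22<<0 -> acc=22 shift=7 [end]
Varint 3: bytes[7:8] = 16 -> value 22 (1 byte(s))
  byte[8]=0x5E cont=0 payload=0x5E=94: acc |= 94<<0 -> acc=94 shift=7 [end]
Varint 4: bytes[8:9] = 5E -> value 94 (1 byte(s))
  byte[9]=0xD3 cont=1 payload=0x53=83: acc |= 83<<0 -> acc=83 shift=7
  byte[10]=0x8B cont=1 payload=0x0B=11: acc |= 11<<7 -> acc=1491 shift=14
  byte[11]=0xB6 cont=1 payload=0x36=54: acc |= 54<<14 -> acc=886227 shift=21
  byte[12]=0x67 cont=0 payload=0x67=103: acc |= 103<<21 -> acc=216892883 shift=28 [end]
Varint 5: bytes[9:13] = D3 8B B6 67 -> value 216892883 (4 byte(s))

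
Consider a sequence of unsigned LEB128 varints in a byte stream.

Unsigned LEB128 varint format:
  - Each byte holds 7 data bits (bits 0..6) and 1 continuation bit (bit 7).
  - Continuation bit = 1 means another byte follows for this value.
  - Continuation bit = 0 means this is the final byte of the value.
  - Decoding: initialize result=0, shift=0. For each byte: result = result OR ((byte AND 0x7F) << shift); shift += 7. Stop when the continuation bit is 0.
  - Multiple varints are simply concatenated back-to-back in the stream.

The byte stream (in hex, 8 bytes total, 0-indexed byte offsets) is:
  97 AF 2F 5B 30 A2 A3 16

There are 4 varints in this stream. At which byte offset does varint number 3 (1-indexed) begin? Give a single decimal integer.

Answer: 4

Derivation:
  byte[0]=0x97 cont=1 payload=0x17=23: acc |= 23<<0 -> acc=23 shift=7
  byte[1]=0xAF cont=1 payload=0x2F=47: acc |= 47<<7 -> acc=6039 shift=14
  byte[2]=0x2F cont=0 payload=0x2F=47: acc |= 47<<14 -> acc=776087 shift=21 [end]
Varint 1: bytes[0:3] = 97 AF 2F -> value 776087 (3 byte(s))
  byte[3]=0x5B cont=0 payload=0x5B=91: acc |= 91<<0 -> acc=91 shift=7 [end]
Varint 2: bytes[3:4] = 5B -> value 91 (1 byte(s))
  byte[4]=0x30 cont=0 payload=0x30=48: acc |= 48<<0 -> acc=48 shift=7 [end]
Varint 3: bytes[4:5] = 30 -> value 48 (1 byte(s))
  byte[5]=0xA2 cont=1 payload=0x22=34: acc |= 34<<0 -> acc=34 shift=7
  byte[6]=0xA3 cont=1 payload=0x23=35: acc |= 35<<7 -> acc=4514 shift=14
  byte[7]=0x16 cont=0 payload=0x16=22: acc |= 22<<14 -> acc=364962 shift=21 [end]
Varint 4: bytes[5:8] = A2 A3 16 -> value 364962 (3 byte(s))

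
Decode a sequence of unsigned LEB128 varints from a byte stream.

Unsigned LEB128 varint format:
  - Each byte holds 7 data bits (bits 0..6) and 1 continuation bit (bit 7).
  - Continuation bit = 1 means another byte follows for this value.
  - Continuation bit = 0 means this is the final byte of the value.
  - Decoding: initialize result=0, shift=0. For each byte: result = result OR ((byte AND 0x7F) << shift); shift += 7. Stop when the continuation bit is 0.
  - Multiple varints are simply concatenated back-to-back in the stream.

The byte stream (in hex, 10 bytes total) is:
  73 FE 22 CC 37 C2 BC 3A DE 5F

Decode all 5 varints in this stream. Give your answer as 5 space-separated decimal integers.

  byte[0]=0x73 cont=0 payload=0x73=115: acc |= 115<<0 -> acc=115 shift=7 [end]
Varint 1: bytes[0:1] = 73 -> value 115 (1 byte(s))
  byte[1]=0xFE cont=1 payload=0x7E=126: acc |= 126<<0 -> acc=126 shift=7
  byte[2]=0x22 cont=0 payload=0x22=34: acc |= 34<<7 -> acc=4478 shift=14 [end]
Varint 2: bytes[1:3] = FE 22 -> value 4478 (2 byte(s))
  byte[3]=0xCC cont=1 payload=0x4C=76: acc |= 76<<0 -> acc=76 shift=7
  byte[4]=0x37 cont=0 payload=0x37=55: acc |= 55<<7 -> acc=7116 shift=14 [end]
Varint 3: bytes[3:5] = CC 37 -> value 7116 (2 byte(s))
  byte[5]=0xC2 cont=1 payload=0x42=66: acc |= 66<<0 -> acc=66 shift=7
  byte[6]=0xBC cont=1 payload=0x3C=60: acc |= 60<<7 -> acc=7746 shift=14
  byte[7]=0x3A cont=0 payload=0x3A=58: acc |= 58<<14 -> acc=958018 shift=21 [end]
Varint 4: bytes[5:8] = C2 BC 3A -> value 958018 (3 byte(s))
  byte[8]=0xDE cont=1 payload=0x5E=94: acc |= 94<<0 -> acc=94 shift=7
  byte[9]=0x5F cont=0 payload=0x5F=95: acc |= 95<<7 -> acc=12254 shift=14 [end]
Varint 5: bytes[8:10] = DE 5F -> value 12254 (2 byte(s))

Answer: 115 4478 7116 958018 12254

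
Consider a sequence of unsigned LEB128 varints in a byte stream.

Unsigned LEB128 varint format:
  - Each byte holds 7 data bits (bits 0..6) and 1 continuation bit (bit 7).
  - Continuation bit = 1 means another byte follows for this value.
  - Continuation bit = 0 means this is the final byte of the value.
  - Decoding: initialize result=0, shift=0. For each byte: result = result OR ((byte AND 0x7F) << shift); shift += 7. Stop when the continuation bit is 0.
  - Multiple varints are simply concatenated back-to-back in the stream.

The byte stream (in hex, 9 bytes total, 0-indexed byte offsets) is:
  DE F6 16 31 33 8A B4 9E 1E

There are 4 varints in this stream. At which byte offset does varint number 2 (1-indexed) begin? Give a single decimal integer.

  byte[0]=0xDE cont=1 payload=0x5E=94: acc |= 94<<0 -> acc=94 shift=7
  byte[1]=0xF6 cont=1 payload=0x76=118: acc |= 118<<7 -> acc=15198 shift=14
  byte[2]=0x16 cont=0 payload=0x16=22: acc |= 22<<14 -> acc=375646 shift=21 [end]
Varint 1: bytes[0:3] = DE F6 16 -> value 375646 (3 byte(s))
  byte[3]=0x31 cont=0 payload=0x31=49: acc |= 49<<0 -> acc=49 shift=7 [end]
Varint 2: bytes[3:4] = 31 -> value 49 (1 byte(s))
  byte[4]=0x33 cont=0 payload=0x33=51: acc |= 51<<0 -> acc=51 shift=7 [end]
Varint 3: bytes[4:5] = 33 -> value 51 (1 byte(s))
  byte[5]=0x8A cont=1 payload=0x0A=10: acc |= 10<<0 -> acc=10 shift=7
  byte[6]=0xB4 cont=1 payload=0x34=52: acc |= 52<<7 -> acc=6666 shift=14
  byte[7]=0x9E cont=1 payload=0x1E=30: acc |= 30<<14 -> acc=498186 shift=21
  byte[8]=0x1E cont=0 payload=0x1E=30: acc |= 30<<21 -> acc=63412746 shift=28 [end]
Varint 4: bytes[5:9] = 8A B4 9E 1E -> value 63412746 (4 byte(s))

Answer: 3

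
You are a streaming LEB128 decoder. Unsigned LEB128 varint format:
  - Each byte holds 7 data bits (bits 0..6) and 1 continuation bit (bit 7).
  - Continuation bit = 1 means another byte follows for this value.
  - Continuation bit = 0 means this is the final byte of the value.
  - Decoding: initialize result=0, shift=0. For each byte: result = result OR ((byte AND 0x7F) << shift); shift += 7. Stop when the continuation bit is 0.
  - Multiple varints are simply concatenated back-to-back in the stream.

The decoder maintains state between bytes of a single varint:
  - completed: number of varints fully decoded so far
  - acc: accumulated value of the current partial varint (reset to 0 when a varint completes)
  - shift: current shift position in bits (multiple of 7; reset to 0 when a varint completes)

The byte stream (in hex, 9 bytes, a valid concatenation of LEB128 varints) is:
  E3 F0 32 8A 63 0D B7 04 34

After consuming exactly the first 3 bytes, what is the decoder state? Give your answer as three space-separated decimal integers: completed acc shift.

byte[0]=0xE3 cont=1 payload=0x63: acc |= 99<<0 -> completed=0 acc=99 shift=7
byte[1]=0xF0 cont=1 payload=0x70: acc |= 112<<7 -> completed=0 acc=14435 shift=14
byte[2]=0x32 cont=0 payload=0x32: varint #1 complete (value=833635); reset -> completed=1 acc=0 shift=0

Answer: 1 0 0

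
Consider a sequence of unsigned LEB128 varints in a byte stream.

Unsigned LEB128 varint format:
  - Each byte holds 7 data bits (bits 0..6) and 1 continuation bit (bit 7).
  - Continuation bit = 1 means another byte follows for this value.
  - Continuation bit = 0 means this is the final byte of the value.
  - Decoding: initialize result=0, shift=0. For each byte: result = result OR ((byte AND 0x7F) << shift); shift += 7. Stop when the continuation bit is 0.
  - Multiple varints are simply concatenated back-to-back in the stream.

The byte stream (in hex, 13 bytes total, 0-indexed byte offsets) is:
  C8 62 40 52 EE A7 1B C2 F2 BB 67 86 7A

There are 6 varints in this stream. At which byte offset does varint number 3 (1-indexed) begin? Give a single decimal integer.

  byte[0]=0xC8 cont=1 payload=0x48=72: acc |= 72<<0 -> acc=72 shift=7
  byte[1]=0x62 cont=0 payload=0x62=98: acc |= 98<<7 -> acc=12616 shift=14 [end]
Varint 1: bytes[0:2] = C8 62 -> value 12616 (2 byte(s))
  byte[2]=0x40 cont=0 payload=0x40=64: acc |= 64<<0 -> acc=64 shift=7 [end]
Varint 2: bytes[2:3] = 40 -> value 64 (1 byte(s))
  byte[3]=0x52 cont=0 payload=0x52=82: acc |= 82<<0 -> acc=82 shift=7 [end]
Varint 3: bytes[3:4] = 52 -> value 82 (1 byte(s))
  byte[4]=0xEE cont=1 payload=0x6E=110: acc |= 110<<0 -> acc=110 shift=7
  byte[5]=0xA7 cont=1 payload=0x27=39: acc |= 39<<7 -> acc=5102 shift=14
  byte[6]=0x1B cont=0 payload=0x1B=27: acc |= 27<<14 -> acc=447470 shift=21 [end]
Varint 4: bytes[4:7] = EE A7 1B -> value 447470 (3 byte(s))
  byte[7]=0xC2 cont=1 payload=0x42=66: acc |= 66<<0 -> acc=66 shift=7
  byte[8]=0xF2 cont=1 payload=0x72=114: acc |= 114<<7 -> acc=14658 shift=14
  byte[9]=0xBB cont=1 payload=0x3B=59: acc |= 59<<14 -> acc=981314 shift=21
  byte[10]=0x67 cont=0 payload=0x67=103: acc |= 103<<21 -> acc=216987970 shift=28 [end]
Varint 5: bytes[7:11] = C2 F2 BB 67 -> value 216987970 (4 byte(s))
  byte[11]=0x86 cont=1 payload=0x06=6: acc |= 6<<0 -> acc=6 shift=7
  byte[12]=0x7A cont=0 payload=0x7A=122: acc |= 122<<7 -> acc=15622 shift=14 [end]
Varint 6: bytes[11:13] = 86 7A -> value 15622 (2 byte(s))

Answer: 3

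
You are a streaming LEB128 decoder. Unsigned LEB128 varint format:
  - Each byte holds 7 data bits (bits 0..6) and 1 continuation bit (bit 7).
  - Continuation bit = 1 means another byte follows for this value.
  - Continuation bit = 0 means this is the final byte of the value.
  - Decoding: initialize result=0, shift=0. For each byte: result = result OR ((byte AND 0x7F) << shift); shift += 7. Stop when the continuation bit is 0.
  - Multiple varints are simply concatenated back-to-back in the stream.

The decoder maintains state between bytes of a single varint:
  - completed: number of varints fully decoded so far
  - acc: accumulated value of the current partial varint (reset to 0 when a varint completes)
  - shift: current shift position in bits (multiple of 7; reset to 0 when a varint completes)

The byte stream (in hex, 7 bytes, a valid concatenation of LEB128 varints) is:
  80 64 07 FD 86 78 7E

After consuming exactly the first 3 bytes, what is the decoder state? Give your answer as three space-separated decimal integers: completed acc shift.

byte[0]=0x80 cont=1 payload=0x00: acc |= 0<<0 -> completed=0 acc=0 shift=7
byte[1]=0x64 cont=0 payload=0x64: varint #1 complete (value=12800); reset -> completed=1 acc=0 shift=0
byte[2]=0x07 cont=0 payload=0x07: varint #2 complete (value=7); reset -> completed=2 acc=0 shift=0

Answer: 2 0 0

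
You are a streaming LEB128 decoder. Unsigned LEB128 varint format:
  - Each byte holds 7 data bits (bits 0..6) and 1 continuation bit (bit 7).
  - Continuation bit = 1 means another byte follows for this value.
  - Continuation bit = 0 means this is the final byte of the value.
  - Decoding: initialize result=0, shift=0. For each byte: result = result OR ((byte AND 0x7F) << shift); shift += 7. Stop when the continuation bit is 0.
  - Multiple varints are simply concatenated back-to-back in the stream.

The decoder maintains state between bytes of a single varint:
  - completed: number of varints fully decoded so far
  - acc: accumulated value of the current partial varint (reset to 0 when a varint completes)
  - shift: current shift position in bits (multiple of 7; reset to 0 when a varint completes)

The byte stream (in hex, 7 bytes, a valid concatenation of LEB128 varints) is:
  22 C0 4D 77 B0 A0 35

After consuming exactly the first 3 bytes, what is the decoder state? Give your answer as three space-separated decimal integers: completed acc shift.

Answer: 2 0 0

Derivation:
byte[0]=0x22 cont=0 payload=0x22: varint #1 complete (value=34); reset -> completed=1 acc=0 shift=0
byte[1]=0xC0 cont=1 payload=0x40: acc |= 64<<0 -> completed=1 acc=64 shift=7
byte[2]=0x4D cont=0 payload=0x4D: varint #2 complete (value=9920); reset -> completed=2 acc=0 shift=0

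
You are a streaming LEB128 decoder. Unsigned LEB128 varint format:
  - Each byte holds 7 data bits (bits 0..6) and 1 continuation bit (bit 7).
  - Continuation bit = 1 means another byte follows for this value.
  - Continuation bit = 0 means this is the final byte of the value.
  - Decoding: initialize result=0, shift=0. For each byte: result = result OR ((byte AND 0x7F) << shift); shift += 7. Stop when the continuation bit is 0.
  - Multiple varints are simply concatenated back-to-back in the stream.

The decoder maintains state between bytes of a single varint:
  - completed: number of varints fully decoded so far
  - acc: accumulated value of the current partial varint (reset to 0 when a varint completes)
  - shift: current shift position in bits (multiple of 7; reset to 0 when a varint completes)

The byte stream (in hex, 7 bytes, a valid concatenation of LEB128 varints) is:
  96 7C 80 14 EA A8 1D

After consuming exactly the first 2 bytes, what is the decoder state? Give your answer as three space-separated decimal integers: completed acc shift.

byte[0]=0x96 cont=1 payload=0x16: acc |= 22<<0 -> completed=0 acc=22 shift=7
byte[1]=0x7C cont=0 payload=0x7C: varint #1 complete (value=15894); reset -> completed=1 acc=0 shift=0

Answer: 1 0 0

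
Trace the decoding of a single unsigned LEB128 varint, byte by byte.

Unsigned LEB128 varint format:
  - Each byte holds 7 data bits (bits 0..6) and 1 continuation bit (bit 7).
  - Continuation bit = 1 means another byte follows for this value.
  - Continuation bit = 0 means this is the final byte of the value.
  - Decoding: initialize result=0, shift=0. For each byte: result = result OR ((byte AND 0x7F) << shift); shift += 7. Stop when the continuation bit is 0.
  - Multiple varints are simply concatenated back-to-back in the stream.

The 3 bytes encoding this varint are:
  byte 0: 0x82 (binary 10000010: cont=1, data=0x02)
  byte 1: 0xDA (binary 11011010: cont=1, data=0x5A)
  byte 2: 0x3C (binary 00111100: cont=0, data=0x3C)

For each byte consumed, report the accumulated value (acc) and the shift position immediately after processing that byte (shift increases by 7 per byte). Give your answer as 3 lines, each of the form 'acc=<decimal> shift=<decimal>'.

byte 0=0x82: payload=0x02=2, contrib = 2<<0 = 2; acc -> 2, shift -> 7
byte 1=0xDA: payload=0x5A=90, contrib = 90<<7 = 11520; acc -> 11522, shift -> 14
byte 2=0x3C: payload=0x3C=60, contrib = 60<<14 = 983040; acc -> 994562, shift -> 21

Answer: acc=2 shift=7
acc=11522 shift=14
acc=994562 shift=21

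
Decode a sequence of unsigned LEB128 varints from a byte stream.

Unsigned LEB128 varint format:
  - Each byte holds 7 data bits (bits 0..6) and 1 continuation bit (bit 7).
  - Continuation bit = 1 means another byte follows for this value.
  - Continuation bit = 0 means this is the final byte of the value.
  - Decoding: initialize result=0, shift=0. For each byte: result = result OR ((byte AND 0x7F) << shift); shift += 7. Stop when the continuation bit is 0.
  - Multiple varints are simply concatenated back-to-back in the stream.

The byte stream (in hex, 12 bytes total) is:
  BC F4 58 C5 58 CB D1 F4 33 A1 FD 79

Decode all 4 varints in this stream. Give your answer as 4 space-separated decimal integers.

Answer: 1456700 11333 108865739 1998497

Derivation:
  byte[0]=0xBC cont=1 payload=0x3C=60: acc |= 60<<0 -> acc=60 shift=7
  byte[1]=0xF4 cont=1 payload=0x74=116: acc |= 116<<7 -> acc=14908 shift=14
  byte[2]=0x58 cont=0 payload=0x58=88: acc |= 88<<14 -> acc=1456700 shift=21 [end]
Varint 1: bytes[0:3] = BC F4 58 -> value 1456700 (3 byte(s))
  byte[3]=0xC5 cont=1 payload=0x45=69: acc |= 69<<0 -> acc=69 shift=7
  byte[4]=0x58 cont=0 payload=0x58=88: acc |= 88<<7 -> acc=11333 shift=14 [end]
Varint 2: bytes[3:5] = C5 58 -> value 11333 (2 byte(s))
  byte[5]=0xCB cont=1 payload=0x4B=75: acc |= 75<<0 -> acc=75 shift=7
  byte[6]=0xD1 cont=1 payload=0x51=81: acc |= 81<<7 -> acc=10443 shift=14
  byte[7]=0xF4 cont=1 payload=0x74=116: acc |= 116<<14 -> acc=1910987 shift=21
  byte[8]=0x33 cont=0 payload=0x33=51: acc |= 51<<21 -> acc=108865739 shift=28 [end]
Varint 3: bytes[5:9] = CB D1 F4 33 -> value 108865739 (4 byte(s))
  byte[9]=0xA1 cont=1 payload=0x21=33: acc |= 33<<0 -> acc=33 shift=7
  byte[10]=0xFD cont=1 payload=0x7D=125: acc |= 125<<7 -> acc=16033 shift=14
  byte[11]=0x79 cont=0 payload=0x79=121: acc |= 121<<14 -> acc=1998497 shift=21 [end]
Varint 4: bytes[9:12] = A1 FD 79 -> value 1998497 (3 byte(s))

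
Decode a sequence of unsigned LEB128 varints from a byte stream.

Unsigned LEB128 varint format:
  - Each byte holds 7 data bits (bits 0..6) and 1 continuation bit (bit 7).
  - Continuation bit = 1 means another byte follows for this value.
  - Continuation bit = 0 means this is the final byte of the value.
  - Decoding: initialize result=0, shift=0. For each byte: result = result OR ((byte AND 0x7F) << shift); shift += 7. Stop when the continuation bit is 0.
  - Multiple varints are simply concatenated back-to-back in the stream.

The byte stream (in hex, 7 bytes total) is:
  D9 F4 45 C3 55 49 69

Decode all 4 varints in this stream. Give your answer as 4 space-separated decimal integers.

Answer: 1145433 10947 73 105

Derivation:
  byte[0]=0xD9 cont=1 payload=0x59=89: acc |= 89<<0 -> acc=89 shift=7
  byte[1]=0xF4 cont=1 payload=0x74=116: acc |= 116<<7 -> acc=14937 shift=14
  byte[2]=0x45 cont=0 payload=0x45=69: acc |= 69<<14 -> acc=1145433 shift=21 [end]
Varint 1: bytes[0:3] = D9 F4 45 -> value 1145433 (3 byte(s))
  byte[3]=0xC3 cont=1 payload=0x43=67: acc |= 67<<0 -> acc=67 shift=7
  byte[4]=0x55 cont=0 payload=0x55=85: acc |= 85<<7 -> acc=10947 shift=14 [end]
Varint 2: bytes[3:5] = C3 55 -> value 10947 (2 byte(s))
  byte[5]=0x49 cont=0 payload=0x49=73: acc |= 73<<0 -> acc=73 shift=7 [end]
Varint 3: bytes[5:6] = 49 -> value 73 (1 byte(s))
  byte[6]=0x69 cont=0 payload=0x69=105: acc |= 105<<0 -> acc=105 shift=7 [end]
Varint 4: bytes[6:7] = 69 -> value 105 (1 byte(s))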